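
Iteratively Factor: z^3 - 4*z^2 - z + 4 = (z - 4)*(z^2 - 1) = (z - 4)*(z - 1)*(z + 1)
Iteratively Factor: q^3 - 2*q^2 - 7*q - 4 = (q + 1)*(q^2 - 3*q - 4) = (q + 1)^2*(q - 4)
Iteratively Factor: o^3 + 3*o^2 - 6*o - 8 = (o + 4)*(o^2 - o - 2) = (o - 2)*(o + 4)*(o + 1)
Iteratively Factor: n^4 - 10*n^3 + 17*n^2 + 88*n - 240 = (n - 4)*(n^3 - 6*n^2 - 7*n + 60) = (n - 5)*(n - 4)*(n^2 - n - 12) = (n - 5)*(n - 4)*(n + 3)*(n - 4)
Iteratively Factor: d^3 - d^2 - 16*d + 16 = (d + 4)*(d^2 - 5*d + 4) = (d - 1)*(d + 4)*(d - 4)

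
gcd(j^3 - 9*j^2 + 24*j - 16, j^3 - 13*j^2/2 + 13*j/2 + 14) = j - 4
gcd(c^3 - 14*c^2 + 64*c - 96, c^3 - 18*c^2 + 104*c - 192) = c^2 - 10*c + 24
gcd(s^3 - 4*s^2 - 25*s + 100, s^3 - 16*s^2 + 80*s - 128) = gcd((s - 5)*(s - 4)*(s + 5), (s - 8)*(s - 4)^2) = s - 4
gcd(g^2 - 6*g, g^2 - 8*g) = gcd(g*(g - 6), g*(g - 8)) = g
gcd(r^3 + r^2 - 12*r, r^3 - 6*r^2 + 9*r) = r^2 - 3*r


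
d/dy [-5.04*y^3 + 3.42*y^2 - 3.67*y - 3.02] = -15.12*y^2 + 6.84*y - 3.67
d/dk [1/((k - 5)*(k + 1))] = 2*(2 - k)/(k^4 - 8*k^3 + 6*k^2 + 40*k + 25)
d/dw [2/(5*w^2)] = -4/(5*w^3)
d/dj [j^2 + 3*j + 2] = 2*j + 3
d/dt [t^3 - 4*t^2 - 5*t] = 3*t^2 - 8*t - 5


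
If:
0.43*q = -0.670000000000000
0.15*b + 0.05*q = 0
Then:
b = 0.52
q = -1.56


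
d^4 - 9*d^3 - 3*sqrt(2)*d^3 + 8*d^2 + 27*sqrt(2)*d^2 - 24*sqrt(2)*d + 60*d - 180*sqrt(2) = (d - 6)*(d - 5)*(d + 2)*(d - 3*sqrt(2))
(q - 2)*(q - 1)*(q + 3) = q^3 - 7*q + 6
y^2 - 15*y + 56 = (y - 8)*(y - 7)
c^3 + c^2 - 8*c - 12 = (c - 3)*(c + 2)^2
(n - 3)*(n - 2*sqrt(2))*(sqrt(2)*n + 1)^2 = 2*n^4 - 6*n^3 - 2*sqrt(2)*n^3 - 7*n^2 + 6*sqrt(2)*n^2 - 2*sqrt(2)*n + 21*n + 6*sqrt(2)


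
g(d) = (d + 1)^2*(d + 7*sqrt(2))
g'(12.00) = 738.39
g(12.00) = 3701.01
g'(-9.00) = 49.61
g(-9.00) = 57.57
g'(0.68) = 38.37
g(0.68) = 29.86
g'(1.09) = 50.30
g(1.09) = 48.00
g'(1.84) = 74.75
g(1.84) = 94.69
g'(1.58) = 65.89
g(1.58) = 76.41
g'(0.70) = 38.93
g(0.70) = 30.63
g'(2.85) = 112.99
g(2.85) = 188.98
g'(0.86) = 43.48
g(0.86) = 37.22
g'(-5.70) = -17.39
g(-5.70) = 92.77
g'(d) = (d + 1)^2 + (d + 7*sqrt(2))*(2*d + 2) = (d + 1)*(3*d + 1 + 14*sqrt(2))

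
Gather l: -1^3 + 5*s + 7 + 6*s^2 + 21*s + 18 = 6*s^2 + 26*s + 24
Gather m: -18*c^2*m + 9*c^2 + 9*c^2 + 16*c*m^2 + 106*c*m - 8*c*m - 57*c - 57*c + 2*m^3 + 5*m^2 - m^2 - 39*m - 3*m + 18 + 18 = 18*c^2 - 114*c + 2*m^3 + m^2*(16*c + 4) + m*(-18*c^2 + 98*c - 42) + 36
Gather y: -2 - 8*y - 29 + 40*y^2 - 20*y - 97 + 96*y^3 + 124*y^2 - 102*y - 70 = 96*y^3 + 164*y^2 - 130*y - 198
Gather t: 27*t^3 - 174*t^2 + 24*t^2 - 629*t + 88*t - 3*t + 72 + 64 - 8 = 27*t^3 - 150*t^2 - 544*t + 128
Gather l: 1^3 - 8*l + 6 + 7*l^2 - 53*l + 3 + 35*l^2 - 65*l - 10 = 42*l^2 - 126*l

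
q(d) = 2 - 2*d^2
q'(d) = -4*d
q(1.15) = -0.64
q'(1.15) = -4.60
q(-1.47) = -2.32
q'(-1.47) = 5.88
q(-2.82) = -13.90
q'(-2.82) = 11.28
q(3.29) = -19.65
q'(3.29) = -13.16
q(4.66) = -41.43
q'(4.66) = -18.64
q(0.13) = 1.97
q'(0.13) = -0.52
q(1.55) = -2.80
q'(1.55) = -6.20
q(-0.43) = 1.63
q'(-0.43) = 1.72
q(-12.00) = -286.00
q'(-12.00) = 48.00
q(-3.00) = -16.00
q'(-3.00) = 12.00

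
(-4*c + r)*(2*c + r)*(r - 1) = -8*c^2*r + 8*c^2 - 2*c*r^2 + 2*c*r + r^3 - r^2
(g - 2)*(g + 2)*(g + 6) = g^3 + 6*g^2 - 4*g - 24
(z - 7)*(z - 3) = z^2 - 10*z + 21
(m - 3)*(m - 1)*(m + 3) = m^3 - m^2 - 9*m + 9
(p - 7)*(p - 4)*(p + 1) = p^3 - 10*p^2 + 17*p + 28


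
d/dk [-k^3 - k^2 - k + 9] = -3*k^2 - 2*k - 1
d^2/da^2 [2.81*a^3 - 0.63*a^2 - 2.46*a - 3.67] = 16.86*a - 1.26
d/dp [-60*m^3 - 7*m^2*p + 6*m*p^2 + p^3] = -7*m^2 + 12*m*p + 3*p^2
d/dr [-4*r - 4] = -4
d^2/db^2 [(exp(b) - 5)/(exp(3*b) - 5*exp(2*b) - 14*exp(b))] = 2*(2*exp(5*b) - 30*exp(4*b) + 178*exp(3*b) - 215*exp(2*b) - 525*exp(b) - 490)*exp(-b)/(exp(6*b) - 15*exp(5*b) + 33*exp(4*b) + 295*exp(3*b) - 462*exp(2*b) - 2940*exp(b) - 2744)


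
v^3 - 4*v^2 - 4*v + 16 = (v - 4)*(v - 2)*(v + 2)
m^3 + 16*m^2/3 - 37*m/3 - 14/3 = (m - 2)*(m + 1/3)*(m + 7)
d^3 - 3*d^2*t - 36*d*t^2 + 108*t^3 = (d - 6*t)*(d - 3*t)*(d + 6*t)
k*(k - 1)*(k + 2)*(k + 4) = k^4 + 5*k^3 + 2*k^2 - 8*k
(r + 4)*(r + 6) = r^2 + 10*r + 24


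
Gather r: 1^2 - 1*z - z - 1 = -2*z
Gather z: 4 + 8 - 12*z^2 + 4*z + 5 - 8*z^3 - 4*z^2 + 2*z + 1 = -8*z^3 - 16*z^2 + 6*z + 18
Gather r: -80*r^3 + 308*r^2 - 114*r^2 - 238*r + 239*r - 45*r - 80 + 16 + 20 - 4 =-80*r^3 + 194*r^2 - 44*r - 48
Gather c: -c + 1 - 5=-c - 4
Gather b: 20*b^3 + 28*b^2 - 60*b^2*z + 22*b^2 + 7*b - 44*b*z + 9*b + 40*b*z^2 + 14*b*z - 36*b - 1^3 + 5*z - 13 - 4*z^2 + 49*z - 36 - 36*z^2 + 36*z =20*b^3 + b^2*(50 - 60*z) + b*(40*z^2 - 30*z - 20) - 40*z^2 + 90*z - 50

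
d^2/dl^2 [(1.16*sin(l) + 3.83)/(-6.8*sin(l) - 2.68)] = (155.95936*sin(l)^2 - 61.466336*sin(l) - 311.91872)/(314.432*sin(l)^3 + 371.7696*sin(l)^2 + 146.52096*sin(l) + 19.248832)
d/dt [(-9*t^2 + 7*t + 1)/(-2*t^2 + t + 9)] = (5*t^2 - 158*t + 62)/(4*t^4 - 4*t^3 - 35*t^2 + 18*t + 81)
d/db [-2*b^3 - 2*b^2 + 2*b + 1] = -6*b^2 - 4*b + 2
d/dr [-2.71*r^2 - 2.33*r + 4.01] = -5.42*r - 2.33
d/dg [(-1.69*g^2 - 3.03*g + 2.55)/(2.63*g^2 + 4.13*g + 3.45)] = (0.9892*g^2 - 25.074*g - 20.985)/(6.9169*g^4 + 21.7238*g^3 + 35.2039*g^2 + 28.497*g + 11.9025)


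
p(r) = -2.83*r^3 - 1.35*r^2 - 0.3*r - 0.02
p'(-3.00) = -68.61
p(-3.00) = 65.14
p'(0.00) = -0.30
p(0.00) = -0.02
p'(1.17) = -15.08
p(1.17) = -6.75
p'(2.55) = -62.39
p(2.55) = -56.49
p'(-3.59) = -100.03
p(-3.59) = 114.60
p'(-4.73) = -177.47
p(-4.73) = 270.68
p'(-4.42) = -154.23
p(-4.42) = 219.30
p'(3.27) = -99.91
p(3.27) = -114.39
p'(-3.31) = -84.38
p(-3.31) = 88.81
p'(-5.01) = -199.87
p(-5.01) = 323.47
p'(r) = -8.49*r^2 - 2.7*r - 0.3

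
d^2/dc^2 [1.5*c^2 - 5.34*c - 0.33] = 3.00000000000000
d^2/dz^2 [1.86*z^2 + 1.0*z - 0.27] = 3.72000000000000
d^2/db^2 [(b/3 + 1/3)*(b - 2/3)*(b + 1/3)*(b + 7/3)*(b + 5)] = 20*b^3/3 + 32*b^2 + 32*b + 188/81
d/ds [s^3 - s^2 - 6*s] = 3*s^2 - 2*s - 6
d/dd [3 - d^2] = -2*d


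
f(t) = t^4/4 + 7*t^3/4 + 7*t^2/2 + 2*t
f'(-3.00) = 1.25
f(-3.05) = -1.56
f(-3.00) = -1.50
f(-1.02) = 0.01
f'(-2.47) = 1.67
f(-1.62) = 0.23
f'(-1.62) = 0.19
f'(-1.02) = -0.74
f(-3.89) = -0.58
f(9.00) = 3217.50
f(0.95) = 6.76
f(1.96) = 34.23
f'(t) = t^3 + 21*t^2/4 + 7*t + 2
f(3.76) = 199.99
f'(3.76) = 155.70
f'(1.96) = 43.42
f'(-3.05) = 1.12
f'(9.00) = 1219.25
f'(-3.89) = -4.65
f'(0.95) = 14.25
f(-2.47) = -0.65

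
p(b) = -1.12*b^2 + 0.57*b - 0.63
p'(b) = 0.57 - 2.24*b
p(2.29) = -5.20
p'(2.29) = -4.56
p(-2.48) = -8.93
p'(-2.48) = 6.13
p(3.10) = -9.63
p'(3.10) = -6.37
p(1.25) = -1.67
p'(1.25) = -2.23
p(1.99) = -3.93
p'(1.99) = -3.89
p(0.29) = -0.56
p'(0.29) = -0.08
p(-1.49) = -3.97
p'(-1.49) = 3.91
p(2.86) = -8.16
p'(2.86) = -5.84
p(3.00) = -9.00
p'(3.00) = -6.15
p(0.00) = -0.63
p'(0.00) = 0.57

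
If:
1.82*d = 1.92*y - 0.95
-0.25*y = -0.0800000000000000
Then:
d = -0.18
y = 0.32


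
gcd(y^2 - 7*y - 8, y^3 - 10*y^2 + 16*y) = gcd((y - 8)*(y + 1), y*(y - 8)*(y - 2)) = y - 8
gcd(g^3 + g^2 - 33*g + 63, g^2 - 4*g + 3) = g - 3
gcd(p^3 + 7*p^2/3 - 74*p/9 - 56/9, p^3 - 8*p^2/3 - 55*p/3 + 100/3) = p + 4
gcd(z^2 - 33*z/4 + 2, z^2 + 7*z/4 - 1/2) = z - 1/4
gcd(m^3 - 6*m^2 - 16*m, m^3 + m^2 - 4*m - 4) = m + 2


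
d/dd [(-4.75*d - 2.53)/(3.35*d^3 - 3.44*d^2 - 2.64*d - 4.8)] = (31.825*d^3 + 9.0865*d^2 - 17.4064*d + 16.1208)/(11.2225*d^6 - 23.048*d^5 - 5.8544*d^4 - 13.9968*d^3 + 39.9936*d^2 + 25.344*d + 23.04)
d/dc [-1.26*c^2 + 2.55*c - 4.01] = 2.55 - 2.52*c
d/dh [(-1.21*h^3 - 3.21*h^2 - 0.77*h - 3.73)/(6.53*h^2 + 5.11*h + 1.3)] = (-7.9013*h^4 - 12.3662*h^3 - 16.094*h^2 + 40.3678*h + 18.0593)/(42.6409*h^4 + 66.7366*h^3 + 43.0901*h^2 + 13.286*h + 1.69)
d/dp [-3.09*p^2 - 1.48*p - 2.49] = -6.18*p - 1.48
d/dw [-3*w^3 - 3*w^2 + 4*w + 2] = -9*w^2 - 6*w + 4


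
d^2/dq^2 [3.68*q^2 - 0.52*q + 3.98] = 7.36000000000000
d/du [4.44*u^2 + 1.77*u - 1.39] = 8.88*u + 1.77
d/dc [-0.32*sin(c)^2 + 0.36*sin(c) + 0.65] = (0.36 - 0.64*sin(c))*cos(c)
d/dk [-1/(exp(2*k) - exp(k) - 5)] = (2*exp(k) - 1)*exp(k)/(-exp(2*k) + exp(k) + 5)^2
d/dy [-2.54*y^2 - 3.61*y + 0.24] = -5.08*y - 3.61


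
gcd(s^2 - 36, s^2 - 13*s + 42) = s - 6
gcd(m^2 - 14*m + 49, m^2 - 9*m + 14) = m - 7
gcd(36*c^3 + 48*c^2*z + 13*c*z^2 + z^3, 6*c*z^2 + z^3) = 6*c + z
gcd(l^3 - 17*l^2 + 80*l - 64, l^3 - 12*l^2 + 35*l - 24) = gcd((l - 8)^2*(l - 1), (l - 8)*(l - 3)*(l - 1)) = l^2 - 9*l + 8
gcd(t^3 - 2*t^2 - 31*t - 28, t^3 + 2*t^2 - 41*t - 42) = t + 1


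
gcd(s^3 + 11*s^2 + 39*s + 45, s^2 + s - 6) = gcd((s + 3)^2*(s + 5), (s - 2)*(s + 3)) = s + 3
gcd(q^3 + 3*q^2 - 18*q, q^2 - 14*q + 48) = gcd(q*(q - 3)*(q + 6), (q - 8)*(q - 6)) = 1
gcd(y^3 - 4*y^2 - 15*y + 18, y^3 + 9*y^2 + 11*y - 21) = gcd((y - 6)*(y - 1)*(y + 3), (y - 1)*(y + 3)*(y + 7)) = y^2 + 2*y - 3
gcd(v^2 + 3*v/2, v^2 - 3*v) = v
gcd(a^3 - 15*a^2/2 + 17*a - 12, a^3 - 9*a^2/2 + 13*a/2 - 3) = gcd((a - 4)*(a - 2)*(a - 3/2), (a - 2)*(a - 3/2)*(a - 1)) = a^2 - 7*a/2 + 3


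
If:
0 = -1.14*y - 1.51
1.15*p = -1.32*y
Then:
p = 1.52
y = -1.32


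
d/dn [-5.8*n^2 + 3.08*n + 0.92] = 3.08 - 11.6*n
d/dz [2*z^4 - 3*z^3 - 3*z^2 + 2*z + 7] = 8*z^3 - 9*z^2 - 6*z + 2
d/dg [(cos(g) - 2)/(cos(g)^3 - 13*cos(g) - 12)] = (3*cos(g)/2 - 3*cos(2*g) + cos(3*g)/2 + 35)*sin(g)/(-cos(g)^3 + 13*cos(g) + 12)^2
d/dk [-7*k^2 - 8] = -14*k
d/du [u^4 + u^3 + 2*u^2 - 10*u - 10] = 4*u^3 + 3*u^2 + 4*u - 10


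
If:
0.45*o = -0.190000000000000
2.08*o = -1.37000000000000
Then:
No Solution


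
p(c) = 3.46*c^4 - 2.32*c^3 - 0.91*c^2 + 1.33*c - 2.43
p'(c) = 13.84*c^3 - 6.96*c^2 - 1.82*c + 1.33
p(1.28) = 2.20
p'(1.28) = 16.62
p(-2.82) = 257.42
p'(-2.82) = -359.26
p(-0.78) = -1.64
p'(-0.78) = -8.05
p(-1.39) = 13.11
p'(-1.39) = -46.76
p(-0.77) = -1.72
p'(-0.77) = -7.71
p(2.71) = 134.94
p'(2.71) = 220.73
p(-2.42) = 140.57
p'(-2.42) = -231.17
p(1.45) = 5.81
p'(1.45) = 26.25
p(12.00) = 67620.09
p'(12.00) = 22892.77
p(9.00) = 20945.61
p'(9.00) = 9510.55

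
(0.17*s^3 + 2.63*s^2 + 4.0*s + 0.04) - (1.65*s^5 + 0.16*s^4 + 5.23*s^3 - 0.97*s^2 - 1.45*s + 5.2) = -1.65*s^5 - 0.16*s^4 - 5.06*s^3 + 3.6*s^2 + 5.45*s - 5.16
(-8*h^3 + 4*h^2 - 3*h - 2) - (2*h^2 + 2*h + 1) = -8*h^3 + 2*h^2 - 5*h - 3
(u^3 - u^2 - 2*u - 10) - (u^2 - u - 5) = u^3 - 2*u^2 - u - 5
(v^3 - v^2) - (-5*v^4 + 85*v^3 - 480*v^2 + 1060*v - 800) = 5*v^4 - 84*v^3 + 479*v^2 - 1060*v + 800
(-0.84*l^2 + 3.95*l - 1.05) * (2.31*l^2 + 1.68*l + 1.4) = -1.9404*l^4 + 7.7133*l^3 + 3.0345*l^2 + 3.766*l - 1.47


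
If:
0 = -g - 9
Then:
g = -9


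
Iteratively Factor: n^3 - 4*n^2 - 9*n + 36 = (n - 3)*(n^2 - n - 12) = (n - 3)*(n + 3)*(n - 4)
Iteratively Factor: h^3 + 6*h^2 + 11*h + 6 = (h + 2)*(h^2 + 4*h + 3) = (h + 1)*(h + 2)*(h + 3)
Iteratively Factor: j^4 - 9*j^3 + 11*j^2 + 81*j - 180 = (j + 3)*(j^3 - 12*j^2 + 47*j - 60) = (j - 4)*(j + 3)*(j^2 - 8*j + 15) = (j - 5)*(j - 4)*(j + 3)*(j - 3)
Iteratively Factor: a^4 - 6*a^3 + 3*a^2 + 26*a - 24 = (a - 4)*(a^3 - 2*a^2 - 5*a + 6) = (a - 4)*(a - 3)*(a^2 + a - 2) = (a - 4)*(a - 3)*(a - 1)*(a + 2)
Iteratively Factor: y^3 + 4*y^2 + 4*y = (y + 2)*(y^2 + 2*y) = y*(y + 2)*(y + 2)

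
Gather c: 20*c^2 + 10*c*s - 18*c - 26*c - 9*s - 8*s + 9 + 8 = 20*c^2 + c*(10*s - 44) - 17*s + 17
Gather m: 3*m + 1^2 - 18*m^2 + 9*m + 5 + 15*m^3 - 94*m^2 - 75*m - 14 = 15*m^3 - 112*m^2 - 63*m - 8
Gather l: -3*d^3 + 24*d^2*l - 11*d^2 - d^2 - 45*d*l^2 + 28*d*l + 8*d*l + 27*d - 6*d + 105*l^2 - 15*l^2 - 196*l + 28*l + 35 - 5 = -3*d^3 - 12*d^2 + 21*d + l^2*(90 - 45*d) + l*(24*d^2 + 36*d - 168) + 30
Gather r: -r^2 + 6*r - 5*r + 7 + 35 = -r^2 + r + 42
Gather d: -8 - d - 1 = -d - 9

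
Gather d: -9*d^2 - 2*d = -9*d^2 - 2*d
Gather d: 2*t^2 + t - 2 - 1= 2*t^2 + t - 3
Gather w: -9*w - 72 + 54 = -9*w - 18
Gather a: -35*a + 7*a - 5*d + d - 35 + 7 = -28*a - 4*d - 28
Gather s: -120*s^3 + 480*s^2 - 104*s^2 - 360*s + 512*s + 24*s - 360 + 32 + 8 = -120*s^3 + 376*s^2 + 176*s - 320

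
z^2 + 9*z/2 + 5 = (z + 2)*(z + 5/2)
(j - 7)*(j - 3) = j^2 - 10*j + 21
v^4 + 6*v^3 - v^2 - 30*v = v*(v - 2)*(v + 3)*(v + 5)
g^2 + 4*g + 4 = (g + 2)^2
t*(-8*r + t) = -8*r*t + t^2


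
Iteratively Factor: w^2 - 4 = (w - 2)*(w + 2)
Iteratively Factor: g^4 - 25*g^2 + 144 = (g - 3)*(g^3 + 3*g^2 - 16*g - 48) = (g - 4)*(g - 3)*(g^2 + 7*g + 12) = (g - 4)*(g - 3)*(g + 4)*(g + 3)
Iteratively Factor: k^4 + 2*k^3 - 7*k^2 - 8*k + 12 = (k - 2)*(k^3 + 4*k^2 + k - 6) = (k - 2)*(k + 3)*(k^2 + k - 2) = (k - 2)*(k + 2)*(k + 3)*(k - 1)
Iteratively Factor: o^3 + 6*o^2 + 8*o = (o)*(o^2 + 6*o + 8) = o*(o + 4)*(o + 2)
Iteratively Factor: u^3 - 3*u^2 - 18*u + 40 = (u - 2)*(u^2 - u - 20) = (u - 5)*(u - 2)*(u + 4)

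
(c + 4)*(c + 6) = c^2 + 10*c + 24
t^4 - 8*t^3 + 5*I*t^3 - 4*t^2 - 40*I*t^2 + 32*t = t*(t - 8)*(t + I)*(t + 4*I)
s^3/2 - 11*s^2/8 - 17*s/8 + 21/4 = (s/2 + 1)*(s - 3)*(s - 7/4)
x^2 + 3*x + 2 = (x + 1)*(x + 2)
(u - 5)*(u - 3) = u^2 - 8*u + 15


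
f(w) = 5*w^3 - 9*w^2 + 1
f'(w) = 15*w^2 - 18*w = 3*w*(5*w - 6)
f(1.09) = -3.22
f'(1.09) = -1.80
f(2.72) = 35.03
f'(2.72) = 62.02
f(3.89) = 159.13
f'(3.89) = 156.96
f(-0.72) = -5.53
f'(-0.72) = 20.74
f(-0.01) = 1.00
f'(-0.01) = 0.18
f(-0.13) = 0.84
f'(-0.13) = 2.59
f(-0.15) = 0.78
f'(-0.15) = 3.04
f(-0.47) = -1.51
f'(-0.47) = 11.77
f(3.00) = 55.00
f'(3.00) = 81.00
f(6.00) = 757.00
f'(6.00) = 432.00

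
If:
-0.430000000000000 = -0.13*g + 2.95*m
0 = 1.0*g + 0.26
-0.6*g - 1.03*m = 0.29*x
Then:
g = -0.26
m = -0.16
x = 1.10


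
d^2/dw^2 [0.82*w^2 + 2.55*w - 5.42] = 1.64000000000000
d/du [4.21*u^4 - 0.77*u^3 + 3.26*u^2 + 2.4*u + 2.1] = 16.84*u^3 - 2.31*u^2 + 6.52*u + 2.4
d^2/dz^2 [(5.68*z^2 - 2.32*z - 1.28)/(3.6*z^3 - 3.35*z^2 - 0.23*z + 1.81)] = (147.2256*z^6 - 180.4032*z^5 - 2.97216000000014*z^4 - 335.83072*z^3 + 308.21976*z^2 - 40.27848*z + 19.62688)/(46.656*z^9 - 130.248*z^8 + 112.2606*z^7 + 49.420225*z^6 - 138.143805*z^5 + 51.41445*z^4 + 43.737343*z^3 - 32.637558*z^2 - 2.260509*z + 5.929741)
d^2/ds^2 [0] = 0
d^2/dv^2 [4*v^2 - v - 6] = 8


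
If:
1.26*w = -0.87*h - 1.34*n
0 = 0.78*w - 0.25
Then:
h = -1.54022988505747*n - 0.464190981432361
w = 0.32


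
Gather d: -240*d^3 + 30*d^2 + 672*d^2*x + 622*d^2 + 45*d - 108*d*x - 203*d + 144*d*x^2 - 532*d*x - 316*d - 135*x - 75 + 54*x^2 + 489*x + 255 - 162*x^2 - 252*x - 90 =-240*d^3 + d^2*(672*x + 652) + d*(144*x^2 - 640*x - 474) - 108*x^2 + 102*x + 90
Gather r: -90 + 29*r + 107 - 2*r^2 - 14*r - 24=-2*r^2 + 15*r - 7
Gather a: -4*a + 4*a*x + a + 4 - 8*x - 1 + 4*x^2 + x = a*(4*x - 3) + 4*x^2 - 7*x + 3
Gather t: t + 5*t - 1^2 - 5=6*t - 6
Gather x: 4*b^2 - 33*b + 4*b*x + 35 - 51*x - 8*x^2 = 4*b^2 - 33*b - 8*x^2 + x*(4*b - 51) + 35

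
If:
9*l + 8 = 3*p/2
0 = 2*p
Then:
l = -8/9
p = 0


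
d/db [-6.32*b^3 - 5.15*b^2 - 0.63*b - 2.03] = -18.96*b^2 - 10.3*b - 0.63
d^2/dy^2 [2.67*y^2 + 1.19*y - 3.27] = 5.34000000000000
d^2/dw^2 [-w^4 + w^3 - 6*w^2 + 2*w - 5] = -12*w^2 + 6*w - 12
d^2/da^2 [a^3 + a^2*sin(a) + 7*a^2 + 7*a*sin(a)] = -a^2*sin(a) - 7*a*sin(a) + 4*a*cos(a) + 6*a + 2*sin(a) + 14*cos(a) + 14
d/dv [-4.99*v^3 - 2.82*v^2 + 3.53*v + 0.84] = -14.97*v^2 - 5.64*v + 3.53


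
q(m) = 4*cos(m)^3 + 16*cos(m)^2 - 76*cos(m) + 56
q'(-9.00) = -39.23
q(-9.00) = 135.50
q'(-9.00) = -39.23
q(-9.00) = 135.50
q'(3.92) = -65.09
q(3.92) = 116.78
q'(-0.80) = -34.35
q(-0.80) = 12.17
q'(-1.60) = -76.89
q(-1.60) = 58.23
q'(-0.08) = -2.57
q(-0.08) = 0.10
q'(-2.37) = -64.69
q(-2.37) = 117.22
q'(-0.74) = -30.90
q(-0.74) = 10.21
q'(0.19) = 6.23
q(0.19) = 0.58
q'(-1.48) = -72.70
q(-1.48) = 49.24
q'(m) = -12*sin(m)*cos(m)^2 - 32*sin(m)*cos(m) + 76*sin(m)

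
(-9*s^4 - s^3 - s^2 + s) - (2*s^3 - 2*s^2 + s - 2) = -9*s^4 - 3*s^3 + s^2 + 2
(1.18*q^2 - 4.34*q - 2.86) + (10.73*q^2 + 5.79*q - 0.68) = 11.91*q^2 + 1.45*q - 3.54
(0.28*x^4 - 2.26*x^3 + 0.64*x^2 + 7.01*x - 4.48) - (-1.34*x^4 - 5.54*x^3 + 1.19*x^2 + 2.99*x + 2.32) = 1.62*x^4 + 3.28*x^3 - 0.55*x^2 + 4.02*x - 6.8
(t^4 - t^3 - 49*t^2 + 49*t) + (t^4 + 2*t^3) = 2*t^4 + t^3 - 49*t^2 + 49*t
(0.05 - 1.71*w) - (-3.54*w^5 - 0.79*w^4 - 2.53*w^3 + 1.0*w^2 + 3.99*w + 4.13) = 3.54*w^5 + 0.79*w^4 + 2.53*w^3 - 1.0*w^2 - 5.7*w - 4.08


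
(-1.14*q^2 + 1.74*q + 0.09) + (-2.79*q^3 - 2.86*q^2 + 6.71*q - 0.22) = -2.79*q^3 - 4.0*q^2 + 8.45*q - 0.13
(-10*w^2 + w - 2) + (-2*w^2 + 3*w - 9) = -12*w^2 + 4*w - 11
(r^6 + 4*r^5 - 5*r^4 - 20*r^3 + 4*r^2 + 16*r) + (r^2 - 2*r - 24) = r^6 + 4*r^5 - 5*r^4 - 20*r^3 + 5*r^2 + 14*r - 24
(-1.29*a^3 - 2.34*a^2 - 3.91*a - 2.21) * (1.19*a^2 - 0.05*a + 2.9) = -1.5351*a^5 - 2.7201*a^4 - 8.2769*a^3 - 9.2204*a^2 - 11.2285*a - 6.409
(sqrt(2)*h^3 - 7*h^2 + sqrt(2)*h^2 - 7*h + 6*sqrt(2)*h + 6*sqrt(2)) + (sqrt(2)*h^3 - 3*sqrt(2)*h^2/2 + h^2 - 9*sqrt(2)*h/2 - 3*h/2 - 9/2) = 2*sqrt(2)*h^3 - 6*h^2 - sqrt(2)*h^2/2 - 17*h/2 + 3*sqrt(2)*h/2 - 9/2 + 6*sqrt(2)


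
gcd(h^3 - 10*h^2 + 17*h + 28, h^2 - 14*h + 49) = h - 7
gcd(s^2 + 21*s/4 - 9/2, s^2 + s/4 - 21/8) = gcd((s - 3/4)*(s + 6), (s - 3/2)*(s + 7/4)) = 1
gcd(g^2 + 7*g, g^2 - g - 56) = g + 7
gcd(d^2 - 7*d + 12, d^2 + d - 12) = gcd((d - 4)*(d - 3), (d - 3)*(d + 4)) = d - 3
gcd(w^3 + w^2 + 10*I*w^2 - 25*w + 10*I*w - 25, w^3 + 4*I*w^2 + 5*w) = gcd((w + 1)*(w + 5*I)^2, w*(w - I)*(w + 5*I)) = w + 5*I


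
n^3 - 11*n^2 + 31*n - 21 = (n - 7)*(n - 3)*(n - 1)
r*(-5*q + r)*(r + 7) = -5*q*r^2 - 35*q*r + r^3 + 7*r^2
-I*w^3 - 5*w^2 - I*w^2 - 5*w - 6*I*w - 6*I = (w + 1)*(w - 6*I)*(-I*w + 1)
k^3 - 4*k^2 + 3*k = k*(k - 3)*(k - 1)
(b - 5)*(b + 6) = b^2 + b - 30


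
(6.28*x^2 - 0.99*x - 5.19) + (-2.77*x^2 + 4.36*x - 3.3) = 3.51*x^2 + 3.37*x - 8.49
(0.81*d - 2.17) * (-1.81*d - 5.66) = -1.4661*d^2 - 0.6569*d + 12.2822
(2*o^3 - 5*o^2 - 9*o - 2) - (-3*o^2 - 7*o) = 2*o^3 - 2*o^2 - 2*o - 2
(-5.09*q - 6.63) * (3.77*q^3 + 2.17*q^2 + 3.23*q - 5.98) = -19.1893*q^4 - 36.0404*q^3 - 30.8278*q^2 + 9.0233*q + 39.6474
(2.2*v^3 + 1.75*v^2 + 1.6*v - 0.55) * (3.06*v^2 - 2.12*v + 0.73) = 6.732*v^5 + 0.691*v^4 + 2.792*v^3 - 3.7975*v^2 + 2.334*v - 0.4015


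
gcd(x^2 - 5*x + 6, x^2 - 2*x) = x - 2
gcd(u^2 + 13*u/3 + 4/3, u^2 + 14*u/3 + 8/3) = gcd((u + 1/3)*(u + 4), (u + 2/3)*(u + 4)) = u + 4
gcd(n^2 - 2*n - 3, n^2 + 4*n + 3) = n + 1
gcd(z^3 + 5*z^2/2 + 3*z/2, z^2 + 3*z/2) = z^2 + 3*z/2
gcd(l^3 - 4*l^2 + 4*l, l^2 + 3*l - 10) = l - 2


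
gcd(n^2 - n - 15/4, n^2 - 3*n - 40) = 1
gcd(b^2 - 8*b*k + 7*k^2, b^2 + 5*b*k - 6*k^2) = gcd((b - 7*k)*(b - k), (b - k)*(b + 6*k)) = b - k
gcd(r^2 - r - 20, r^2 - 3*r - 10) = r - 5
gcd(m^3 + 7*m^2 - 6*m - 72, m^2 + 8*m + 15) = 1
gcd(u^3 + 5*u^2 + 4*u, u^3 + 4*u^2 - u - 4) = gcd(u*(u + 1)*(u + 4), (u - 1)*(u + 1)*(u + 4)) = u^2 + 5*u + 4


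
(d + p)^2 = d^2 + 2*d*p + p^2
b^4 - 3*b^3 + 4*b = b*(b - 2)^2*(b + 1)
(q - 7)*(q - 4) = q^2 - 11*q + 28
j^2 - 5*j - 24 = (j - 8)*(j + 3)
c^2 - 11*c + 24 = (c - 8)*(c - 3)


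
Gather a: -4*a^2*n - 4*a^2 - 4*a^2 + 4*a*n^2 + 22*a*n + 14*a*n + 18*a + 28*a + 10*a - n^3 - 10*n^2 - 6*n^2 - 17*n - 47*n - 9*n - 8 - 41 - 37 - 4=a^2*(-4*n - 8) + a*(4*n^2 + 36*n + 56) - n^3 - 16*n^2 - 73*n - 90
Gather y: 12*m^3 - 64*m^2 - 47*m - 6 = 12*m^3 - 64*m^2 - 47*m - 6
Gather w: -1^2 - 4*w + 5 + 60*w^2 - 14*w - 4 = 60*w^2 - 18*w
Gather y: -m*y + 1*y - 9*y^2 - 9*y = -9*y^2 + y*(-m - 8)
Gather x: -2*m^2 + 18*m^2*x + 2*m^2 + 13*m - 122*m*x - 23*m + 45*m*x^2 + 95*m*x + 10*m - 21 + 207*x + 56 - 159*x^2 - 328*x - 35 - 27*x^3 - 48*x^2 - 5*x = -27*x^3 + x^2*(45*m - 207) + x*(18*m^2 - 27*m - 126)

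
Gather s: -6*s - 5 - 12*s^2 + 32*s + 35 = -12*s^2 + 26*s + 30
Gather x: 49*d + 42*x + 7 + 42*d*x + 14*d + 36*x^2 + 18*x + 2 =63*d + 36*x^2 + x*(42*d + 60) + 9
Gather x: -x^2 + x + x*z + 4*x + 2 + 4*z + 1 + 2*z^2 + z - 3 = -x^2 + x*(z + 5) + 2*z^2 + 5*z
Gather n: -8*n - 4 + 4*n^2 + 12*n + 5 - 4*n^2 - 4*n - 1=0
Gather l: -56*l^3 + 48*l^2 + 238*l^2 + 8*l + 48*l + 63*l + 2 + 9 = -56*l^3 + 286*l^2 + 119*l + 11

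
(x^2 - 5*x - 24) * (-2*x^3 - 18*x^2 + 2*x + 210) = -2*x^5 - 8*x^4 + 140*x^3 + 632*x^2 - 1098*x - 5040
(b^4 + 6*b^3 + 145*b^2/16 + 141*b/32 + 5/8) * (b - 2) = b^5 + 4*b^4 - 47*b^3/16 - 439*b^2/32 - 131*b/16 - 5/4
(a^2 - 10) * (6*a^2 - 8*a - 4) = 6*a^4 - 8*a^3 - 64*a^2 + 80*a + 40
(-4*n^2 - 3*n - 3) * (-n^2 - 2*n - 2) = 4*n^4 + 11*n^3 + 17*n^2 + 12*n + 6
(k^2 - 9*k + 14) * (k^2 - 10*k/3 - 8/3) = k^4 - 37*k^3/3 + 124*k^2/3 - 68*k/3 - 112/3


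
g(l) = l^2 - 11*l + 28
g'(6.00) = 1.00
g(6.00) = -2.00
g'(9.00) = 7.00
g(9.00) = 10.00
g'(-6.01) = -23.02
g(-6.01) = 130.23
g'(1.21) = -8.58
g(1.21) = 16.15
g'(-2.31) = -15.62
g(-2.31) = 58.75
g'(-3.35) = -17.70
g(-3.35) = 76.07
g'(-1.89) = -14.78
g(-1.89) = 52.36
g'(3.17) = -4.66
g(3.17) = 3.18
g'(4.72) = -1.56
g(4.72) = -1.64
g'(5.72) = 0.44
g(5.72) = -2.20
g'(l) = 2*l - 11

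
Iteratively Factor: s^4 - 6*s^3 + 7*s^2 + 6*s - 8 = (s + 1)*(s^3 - 7*s^2 + 14*s - 8) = (s - 1)*(s + 1)*(s^2 - 6*s + 8) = (s - 2)*(s - 1)*(s + 1)*(s - 4)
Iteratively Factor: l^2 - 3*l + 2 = (l - 2)*(l - 1)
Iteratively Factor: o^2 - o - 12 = (o + 3)*(o - 4)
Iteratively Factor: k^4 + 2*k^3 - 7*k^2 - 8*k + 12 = (k - 1)*(k^3 + 3*k^2 - 4*k - 12) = (k - 1)*(k + 2)*(k^2 + k - 6) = (k - 1)*(k + 2)*(k + 3)*(k - 2)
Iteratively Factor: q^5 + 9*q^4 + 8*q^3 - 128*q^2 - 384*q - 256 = (q + 4)*(q^4 + 5*q^3 - 12*q^2 - 80*q - 64) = (q - 4)*(q + 4)*(q^3 + 9*q^2 + 24*q + 16) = (q - 4)*(q + 4)^2*(q^2 + 5*q + 4) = (q - 4)*(q + 1)*(q + 4)^2*(q + 4)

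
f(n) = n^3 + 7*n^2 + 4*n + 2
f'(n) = 3*n^2 + 14*n + 4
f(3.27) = 124.90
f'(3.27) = 81.86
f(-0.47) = 1.56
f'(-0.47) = -1.92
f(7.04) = 726.00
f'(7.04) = 251.24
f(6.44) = 585.17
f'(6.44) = 218.58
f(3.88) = 181.31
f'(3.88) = 103.48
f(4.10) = 204.99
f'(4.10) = 111.83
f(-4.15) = 34.48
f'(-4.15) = -2.43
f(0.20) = 3.09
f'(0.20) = 6.92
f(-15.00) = -1858.00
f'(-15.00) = 469.00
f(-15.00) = -1858.00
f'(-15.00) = 469.00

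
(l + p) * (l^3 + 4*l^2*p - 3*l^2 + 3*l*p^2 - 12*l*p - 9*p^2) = l^4 + 5*l^3*p - 3*l^3 + 7*l^2*p^2 - 15*l^2*p + 3*l*p^3 - 21*l*p^2 - 9*p^3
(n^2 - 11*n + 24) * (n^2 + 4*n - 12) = n^4 - 7*n^3 - 32*n^2 + 228*n - 288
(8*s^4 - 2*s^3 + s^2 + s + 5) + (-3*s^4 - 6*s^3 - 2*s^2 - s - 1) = 5*s^4 - 8*s^3 - s^2 + 4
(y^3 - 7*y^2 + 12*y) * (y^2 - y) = y^5 - 8*y^4 + 19*y^3 - 12*y^2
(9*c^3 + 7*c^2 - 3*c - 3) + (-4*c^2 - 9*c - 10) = 9*c^3 + 3*c^2 - 12*c - 13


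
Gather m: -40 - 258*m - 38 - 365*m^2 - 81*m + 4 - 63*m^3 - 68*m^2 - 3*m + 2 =-63*m^3 - 433*m^2 - 342*m - 72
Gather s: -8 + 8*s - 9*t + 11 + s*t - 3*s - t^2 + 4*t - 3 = s*(t + 5) - t^2 - 5*t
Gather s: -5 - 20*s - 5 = -20*s - 10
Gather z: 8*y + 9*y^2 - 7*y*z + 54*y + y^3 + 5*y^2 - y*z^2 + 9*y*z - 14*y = y^3 + 14*y^2 - y*z^2 + 2*y*z + 48*y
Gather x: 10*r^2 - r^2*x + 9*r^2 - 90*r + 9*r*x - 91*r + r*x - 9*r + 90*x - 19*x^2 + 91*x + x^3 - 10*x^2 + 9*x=19*r^2 - 190*r + x^3 - 29*x^2 + x*(-r^2 + 10*r + 190)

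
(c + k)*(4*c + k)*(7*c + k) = 28*c^3 + 39*c^2*k + 12*c*k^2 + k^3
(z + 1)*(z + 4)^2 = z^3 + 9*z^2 + 24*z + 16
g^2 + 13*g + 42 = (g + 6)*(g + 7)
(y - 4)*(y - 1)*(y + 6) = y^3 + y^2 - 26*y + 24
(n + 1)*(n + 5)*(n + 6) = n^3 + 12*n^2 + 41*n + 30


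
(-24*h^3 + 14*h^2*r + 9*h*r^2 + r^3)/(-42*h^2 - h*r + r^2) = (-4*h^2 + 3*h*r + r^2)/(-7*h + r)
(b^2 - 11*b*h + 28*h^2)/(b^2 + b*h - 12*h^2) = (b^2 - 11*b*h + 28*h^2)/(b^2 + b*h - 12*h^2)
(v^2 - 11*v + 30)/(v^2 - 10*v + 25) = (v - 6)/(v - 5)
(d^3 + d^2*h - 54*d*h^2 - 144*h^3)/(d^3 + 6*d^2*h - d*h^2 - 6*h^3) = (d^2 - 5*d*h - 24*h^2)/(d^2 - h^2)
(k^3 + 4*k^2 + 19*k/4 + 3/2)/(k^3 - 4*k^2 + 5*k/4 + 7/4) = (2*k^2 + 7*k + 6)/(2*k^2 - 9*k + 7)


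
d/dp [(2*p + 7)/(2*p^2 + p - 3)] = (4*p^2 + 2*p - (2*p + 7)*(4*p + 1) - 6)/(2*p^2 + p - 3)^2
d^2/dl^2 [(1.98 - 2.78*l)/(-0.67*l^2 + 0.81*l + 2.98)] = ((7.1568 - 11.1756*l)*(-0.67*l^2 + 0.81*l + 2.98) - (1.34*l - 0.81)*(2.68*l - 1.62)*(2.78*l - 1.98))/(-0.67*l^2 + 0.81*l + 2.98)^3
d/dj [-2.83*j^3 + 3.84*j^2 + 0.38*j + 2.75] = -8.49*j^2 + 7.68*j + 0.38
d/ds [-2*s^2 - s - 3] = -4*s - 1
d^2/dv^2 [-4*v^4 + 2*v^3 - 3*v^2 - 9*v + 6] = -48*v^2 + 12*v - 6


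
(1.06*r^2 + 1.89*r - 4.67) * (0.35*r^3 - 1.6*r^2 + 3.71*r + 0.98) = 0.371*r^5 - 1.0345*r^4 - 0.725899999999999*r^3 + 15.5227*r^2 - 15.4735*r - 4.5766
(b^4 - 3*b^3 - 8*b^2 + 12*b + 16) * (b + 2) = b^5 - b^4 - 14*b^3 - 4*b^2 + 40*b + 32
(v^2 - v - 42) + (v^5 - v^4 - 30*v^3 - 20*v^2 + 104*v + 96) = v^5 - v^4 - 30*v^3 - 19*v^2 + 103*v + 54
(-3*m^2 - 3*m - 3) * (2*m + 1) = -6*m^3 - 9*m^2 - 9*m - 3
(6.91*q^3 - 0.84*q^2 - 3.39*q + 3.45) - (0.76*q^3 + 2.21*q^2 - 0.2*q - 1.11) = 6.15*q^3 - 3.05*q^2 - 3.19*q + 4.56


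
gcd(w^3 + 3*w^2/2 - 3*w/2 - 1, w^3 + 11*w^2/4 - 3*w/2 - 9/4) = w - 1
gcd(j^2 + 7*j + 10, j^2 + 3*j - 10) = j + 5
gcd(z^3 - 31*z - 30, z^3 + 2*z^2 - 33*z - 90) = z^2 - z - 30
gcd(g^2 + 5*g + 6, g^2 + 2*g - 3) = g + 3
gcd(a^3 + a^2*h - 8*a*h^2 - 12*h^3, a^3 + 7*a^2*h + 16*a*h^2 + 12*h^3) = a^2 + 4*a*h + 4*h^2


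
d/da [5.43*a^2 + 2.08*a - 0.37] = 10.86*a + 2.08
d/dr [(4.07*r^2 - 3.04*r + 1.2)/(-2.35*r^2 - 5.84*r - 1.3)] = (-30.9128*r^2 - 4.942*r + 10.96)/(5.5225*r^4 + 27.448*r^3 + 40.2156*r^2 + 15.184*r + 1.69)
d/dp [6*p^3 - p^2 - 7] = 2*p*(9*p - 1)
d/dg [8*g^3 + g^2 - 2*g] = 24*g^2 + 2*g - 2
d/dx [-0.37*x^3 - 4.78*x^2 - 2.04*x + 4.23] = -1.11*x^2 - 9.56*x - 2.04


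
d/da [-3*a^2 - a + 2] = -6*a - 1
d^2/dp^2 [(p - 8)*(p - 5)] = 2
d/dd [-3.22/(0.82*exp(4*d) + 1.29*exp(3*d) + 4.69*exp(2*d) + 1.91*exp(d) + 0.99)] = (10.5616*exp(3*d) + 12.4614*exp(2*d) + 30.2036*exp(d) + 6.1502)*exp(d)/(0.82*exp(4*d) + 1.29*exp(3*d) + 4.69*exp(2*d) + 1.91*exp(d) + 0.99)^2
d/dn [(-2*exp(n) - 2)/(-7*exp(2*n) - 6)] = 2*(-14*(exp(n) + 1)*exp(n) + 7*exp(2*n) + 6)*exp(n)/(7*exp(2*n) + 6)^2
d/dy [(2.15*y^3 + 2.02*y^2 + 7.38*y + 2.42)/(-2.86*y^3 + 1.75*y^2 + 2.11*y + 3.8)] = (3.5527136788005e-15*y^5 + 9.5397*y^4 + 51.2866*y^3 + 36.6208*y^2 + 6.882*y + 22.9378)/(8.1796*y^6 - 10.01*y^5 - 9.0067*y^4 - 14.351*y^3 + 17.7521*y^2 + 16.036*y + 14.44)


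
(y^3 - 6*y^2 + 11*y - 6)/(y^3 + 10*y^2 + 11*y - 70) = (y^2 - 4*y + 3)/(y^2 + 12*y + 35)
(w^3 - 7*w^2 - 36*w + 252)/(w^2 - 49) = (w^2 - 36)/(w + 7)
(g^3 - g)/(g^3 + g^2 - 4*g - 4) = g*(g - 1)/(g^2 - 4)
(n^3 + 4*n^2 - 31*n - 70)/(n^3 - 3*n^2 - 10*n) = (n + 7)/n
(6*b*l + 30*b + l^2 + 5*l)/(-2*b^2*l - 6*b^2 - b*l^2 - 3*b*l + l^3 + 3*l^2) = (-6*b*l - 30*b - l^2 - 5*l)/(2*b^2*l + 6*b^2 + b*l^2 + 3*b*l - l^3 - 3*l^2)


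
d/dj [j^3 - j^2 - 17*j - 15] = 3*j^2 - 2*j - 17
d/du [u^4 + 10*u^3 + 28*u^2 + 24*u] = 4*u^3 + 30*u^2 + 56*u + 24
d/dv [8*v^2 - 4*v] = 16*v - 4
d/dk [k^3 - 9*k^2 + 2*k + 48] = 3*k^2 - 18*k + 2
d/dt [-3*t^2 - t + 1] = -6*t - 1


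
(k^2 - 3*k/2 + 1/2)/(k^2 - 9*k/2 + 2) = (k - 1)/(k - 4)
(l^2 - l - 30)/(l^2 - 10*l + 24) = (l + 5)/(l - 4)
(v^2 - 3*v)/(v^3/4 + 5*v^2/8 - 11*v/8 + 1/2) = 8*v*(v - 3)/(2*v^3 + 5*v^2 - 11*v + 4)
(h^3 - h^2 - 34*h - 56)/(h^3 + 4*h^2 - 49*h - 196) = (h + 2)/(h + 7)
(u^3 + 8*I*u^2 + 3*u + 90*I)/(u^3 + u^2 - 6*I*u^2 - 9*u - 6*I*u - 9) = (u^2 + 11*I*u - 30)/(u^2 + u*(1 - 3*I) - 3*I)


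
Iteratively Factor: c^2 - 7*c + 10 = (c - 2)*(c - 5)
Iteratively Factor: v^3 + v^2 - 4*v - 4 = (v - 2)*(v^2 + 3*v + 2) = (v - 2)*(v + 1)*(v + 2)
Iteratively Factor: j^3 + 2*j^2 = (j)*(j^2 + 2*j) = j*(j + 2)*(j)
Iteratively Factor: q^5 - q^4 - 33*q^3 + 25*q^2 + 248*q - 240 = (q - 5)*(q^4 + 4*q^3 - 13*q^2 - 40*q + 48) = (q - 5)*(q + 4)*(q^3 - 13*q + 12) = (q - 5)*(q + 4)^2*(q^2 - 4*q + 3) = (q - 5)*(q - 3)*(q + 4)^2*(q - 1)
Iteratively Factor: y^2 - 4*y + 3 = (y - 3)*(y - 1)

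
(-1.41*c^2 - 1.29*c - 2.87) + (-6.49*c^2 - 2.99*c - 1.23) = -7.9*c^2 - 4.28*c - 4.1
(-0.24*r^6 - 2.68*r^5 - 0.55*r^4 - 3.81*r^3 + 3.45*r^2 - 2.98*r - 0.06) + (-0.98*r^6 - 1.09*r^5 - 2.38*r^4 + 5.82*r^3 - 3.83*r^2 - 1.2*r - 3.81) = -1.22*r^6 - 3.77*r^5 - 2.93*r^4 + 2.01*r^3 - 0.38*r^2 - 4.18*r - 3.87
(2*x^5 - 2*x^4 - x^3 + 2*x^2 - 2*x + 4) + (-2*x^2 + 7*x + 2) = 2*x^5 - 2*x^4 - x^3 + 5*x + 6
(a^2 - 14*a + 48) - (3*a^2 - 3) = -2*a^2 - 14*a + 51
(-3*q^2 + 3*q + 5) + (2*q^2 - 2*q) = -q^2 + q + 5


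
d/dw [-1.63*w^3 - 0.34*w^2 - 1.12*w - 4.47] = -4.89*w^2 - 0.68*w - 1.12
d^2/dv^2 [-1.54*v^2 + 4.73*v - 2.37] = -3.08000000000000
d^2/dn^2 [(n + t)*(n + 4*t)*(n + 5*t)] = 6*n + 20*t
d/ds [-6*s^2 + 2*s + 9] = 2 - 12*s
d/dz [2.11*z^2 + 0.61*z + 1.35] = 4.22*z + 0.61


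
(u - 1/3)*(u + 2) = u^2 + 5*u/3 - 2/3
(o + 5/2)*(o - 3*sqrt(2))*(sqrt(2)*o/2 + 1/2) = sqrt(2)*o^3/2 - 5*o^2/2 + 5*sqrt(2)*o^2/4 - 25*o/4 - 3*sqrt(2)*o/2 - 15*sqrt(2)/4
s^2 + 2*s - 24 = (s - 4)*(s + 6)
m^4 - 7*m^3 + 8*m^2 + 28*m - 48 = (m - 4)*(m - 3)*(m - 2)*(m + 2)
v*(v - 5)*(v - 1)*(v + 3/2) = v^4 - 9*v^3/2 - 4*v^2 + 15*v/2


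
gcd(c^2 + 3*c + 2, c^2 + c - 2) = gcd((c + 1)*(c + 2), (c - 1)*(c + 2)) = c + 2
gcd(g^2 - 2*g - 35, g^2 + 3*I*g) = 1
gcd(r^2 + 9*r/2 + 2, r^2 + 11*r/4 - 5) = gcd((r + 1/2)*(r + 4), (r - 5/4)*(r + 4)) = r + 4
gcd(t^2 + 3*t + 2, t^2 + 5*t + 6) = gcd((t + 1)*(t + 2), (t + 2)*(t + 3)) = t + 2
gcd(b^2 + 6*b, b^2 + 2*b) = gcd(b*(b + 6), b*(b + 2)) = b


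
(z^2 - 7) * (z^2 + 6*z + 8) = z^4 + 6*z^3 + z^2 - 42*z - 56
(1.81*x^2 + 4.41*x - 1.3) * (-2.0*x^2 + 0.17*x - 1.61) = -3.62*x^4 - 8.5123*x^3 + 0.4356*x^2 - 7.3211*x + 2.093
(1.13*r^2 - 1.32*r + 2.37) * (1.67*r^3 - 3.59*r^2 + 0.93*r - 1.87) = 1.8871*r^5 - 6.2611*r^4 + 9.7476*r^3 - 11.849*r^2 + 4.6725*r - 4.4319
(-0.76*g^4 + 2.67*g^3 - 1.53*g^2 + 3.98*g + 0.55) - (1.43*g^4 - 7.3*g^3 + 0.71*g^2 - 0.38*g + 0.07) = -2.19*g^4 + 9.97*g^3 - 2.24*g^2 + 4.36*g + 0.48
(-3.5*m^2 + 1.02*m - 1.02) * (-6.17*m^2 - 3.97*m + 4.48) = 21.595*m^4 + 7.6016*m^3 - 13.436*m^2 + 8.619*m - 4.5696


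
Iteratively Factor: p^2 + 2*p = (p + 2)*(p)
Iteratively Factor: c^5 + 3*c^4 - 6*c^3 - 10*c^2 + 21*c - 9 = (c - 1)*(c^4 + 4*c^3 - 2*c^2 - 12*c + 9) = (c - 1)^2*(c^3 + 5*c^2 + 3*c - 9) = (c - 1)^2*(c + 3)*(c^2 + 2*c - 3) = (c - 1)^2*(c + 3)^2*(c - 1)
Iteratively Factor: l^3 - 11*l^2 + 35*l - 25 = (l - 5)*(l^2 - 6*l + 5) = (l - 5)*(l - 1)*(l - 5)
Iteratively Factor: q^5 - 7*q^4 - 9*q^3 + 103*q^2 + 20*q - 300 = (q + 3)*(q^4 - 10*q^3 + 21*q^2 + 40*q - 100) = (q - 2)*(q + 3)*(q^3 - 8*q^2 + 5*q + 50) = (q - 5)*(q - 2)*(q + 3)*(q^2 - 3*q - 10) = (q - 5)^2*(q - 2)*(q + 3)*(q + 2)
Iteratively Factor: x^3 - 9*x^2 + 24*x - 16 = (x - 4)*(x^2 - 5*x + 4) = (x - 4)*(x - 1)*(x - 4)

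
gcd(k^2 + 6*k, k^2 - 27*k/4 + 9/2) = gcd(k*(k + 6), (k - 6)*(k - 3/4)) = 1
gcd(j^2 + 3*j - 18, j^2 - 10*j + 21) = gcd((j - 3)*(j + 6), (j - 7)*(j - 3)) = j - 3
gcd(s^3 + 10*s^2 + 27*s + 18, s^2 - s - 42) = s + 6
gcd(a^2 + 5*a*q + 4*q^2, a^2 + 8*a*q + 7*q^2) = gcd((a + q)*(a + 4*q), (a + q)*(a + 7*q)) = a + q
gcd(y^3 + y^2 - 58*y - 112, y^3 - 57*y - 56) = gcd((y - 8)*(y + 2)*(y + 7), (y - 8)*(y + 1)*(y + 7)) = y^2 - y - 56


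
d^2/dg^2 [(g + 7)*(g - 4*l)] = 2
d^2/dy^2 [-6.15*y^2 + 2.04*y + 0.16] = -12.3000000000000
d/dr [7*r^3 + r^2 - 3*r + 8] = 21*r^2 + 2*r - 3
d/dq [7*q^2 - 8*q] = 14*q - 8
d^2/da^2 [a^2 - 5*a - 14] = 2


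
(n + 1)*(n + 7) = n^2 + 8*n + 7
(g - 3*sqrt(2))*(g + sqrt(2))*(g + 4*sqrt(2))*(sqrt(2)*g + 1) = sqrt(2)*g^4 + 5*g^3 - 20*sqrt(2)*g^2 - 70*g - 24*sqrt(2)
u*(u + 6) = u^2 + 6*u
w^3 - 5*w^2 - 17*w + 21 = (w - 7)*(w - 1)*(w + 3)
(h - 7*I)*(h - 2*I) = h^2 - 9*I*h - 14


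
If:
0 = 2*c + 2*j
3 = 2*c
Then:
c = 3/2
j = -3/2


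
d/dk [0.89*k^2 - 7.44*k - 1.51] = 1.78*k - 7.44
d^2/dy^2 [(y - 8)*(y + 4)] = 2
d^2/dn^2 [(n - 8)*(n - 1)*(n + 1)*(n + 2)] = 12*n^2 - 36*n - 34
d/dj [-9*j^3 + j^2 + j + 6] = -27*j^2 + 2*j + 1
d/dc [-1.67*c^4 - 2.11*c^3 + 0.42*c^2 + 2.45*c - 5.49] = -6.68*c^3 - 6.33*c^2 + 0.84*c + 2.45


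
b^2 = b^2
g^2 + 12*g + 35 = (g + 5)*(g + 7)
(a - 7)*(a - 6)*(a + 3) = a^3 - 10*a^2 + 3*a + 126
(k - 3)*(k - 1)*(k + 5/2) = k^3 - 3*k^2/2 - 7*k + 15/2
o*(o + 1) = o^2 + o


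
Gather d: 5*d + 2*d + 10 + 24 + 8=7*d + 42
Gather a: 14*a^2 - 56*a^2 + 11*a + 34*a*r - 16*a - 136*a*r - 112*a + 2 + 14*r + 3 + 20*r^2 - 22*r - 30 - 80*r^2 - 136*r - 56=-42*a^2 + a*(-102*r - 117) - 60*r^2 - 144*r - 81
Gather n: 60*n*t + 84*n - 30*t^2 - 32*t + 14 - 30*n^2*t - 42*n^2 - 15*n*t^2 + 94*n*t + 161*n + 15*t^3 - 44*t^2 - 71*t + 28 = n^2*(-30*t - 42) + n*(-15*t^2 + 154*t + 245) + 15*t^3 - 74*t^2 - 103*t + 42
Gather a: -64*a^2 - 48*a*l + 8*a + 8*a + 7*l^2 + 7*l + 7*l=-64*a^2 + a*(16 - 48*l) + 7*l^2 + 14*l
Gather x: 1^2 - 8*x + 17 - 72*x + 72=90 - 80*x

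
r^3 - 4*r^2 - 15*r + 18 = (r - 6)*(r - 1)*(r + 3)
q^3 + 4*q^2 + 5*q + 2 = (q + 1)^2*(q + 2)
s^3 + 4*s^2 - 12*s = s*(s - 2)*(s + 6)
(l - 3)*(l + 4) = l^2 + l - 12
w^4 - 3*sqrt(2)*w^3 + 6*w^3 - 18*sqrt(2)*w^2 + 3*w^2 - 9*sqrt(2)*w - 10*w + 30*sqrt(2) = (w - 1)*(w + 2)*(w + 5)*(w - 3*sqrt(2))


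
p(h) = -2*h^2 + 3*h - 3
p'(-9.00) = 39.00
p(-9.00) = -192.00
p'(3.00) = -9.00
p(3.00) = -12.00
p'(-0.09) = 3.36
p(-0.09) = -3.29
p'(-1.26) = 8.04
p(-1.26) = -9.96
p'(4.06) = -13.24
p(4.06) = -23.79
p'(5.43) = -18.72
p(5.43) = -45.68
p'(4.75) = -16.00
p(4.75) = -33.88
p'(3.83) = -12.32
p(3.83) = -20.85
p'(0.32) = 1.72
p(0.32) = -2.24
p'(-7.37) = 32.48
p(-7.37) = -133.74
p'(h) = 3 - 4*h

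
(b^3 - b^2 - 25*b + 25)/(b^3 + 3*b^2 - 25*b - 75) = (b - 1)/(b + 3)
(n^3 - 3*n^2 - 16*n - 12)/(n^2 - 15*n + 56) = (n^3 - 3*n^2 - 16*n - 12)/(n^2 - 15*n + 56)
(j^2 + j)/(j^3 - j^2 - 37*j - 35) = j/(j^2 - 2*j - 35)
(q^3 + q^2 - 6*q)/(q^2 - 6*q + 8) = q*(q + 3)/(q - 4)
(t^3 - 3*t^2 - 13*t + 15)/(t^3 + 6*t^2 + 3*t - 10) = (t^2 - 2*t - 15)/(t^2 + 7*t + 10)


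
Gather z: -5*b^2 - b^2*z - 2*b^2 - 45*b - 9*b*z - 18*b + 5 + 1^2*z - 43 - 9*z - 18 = -7*b^2 - 63*b + z*(-b^2 - 9*b - 8) - 56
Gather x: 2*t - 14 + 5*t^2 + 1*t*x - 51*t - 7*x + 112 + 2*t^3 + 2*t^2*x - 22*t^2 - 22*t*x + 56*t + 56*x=2*t^3 - 17*t^2 + 7*t + x*(2*t^2 - 21*t + 49) + 98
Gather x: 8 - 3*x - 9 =-3*x - 1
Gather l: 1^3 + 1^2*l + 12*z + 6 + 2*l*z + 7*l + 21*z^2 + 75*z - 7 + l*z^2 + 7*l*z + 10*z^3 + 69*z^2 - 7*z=l*(z^2 + 9*z + 8) + 10*z^3 + 90*z^2 + 80*z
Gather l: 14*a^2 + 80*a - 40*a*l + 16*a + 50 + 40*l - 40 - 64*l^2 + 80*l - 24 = 14*a^2 + 96*a - 64*l^2 + l*(120 - 40*a) - 14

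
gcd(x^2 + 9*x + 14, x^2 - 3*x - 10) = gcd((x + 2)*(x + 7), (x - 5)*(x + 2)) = x + 2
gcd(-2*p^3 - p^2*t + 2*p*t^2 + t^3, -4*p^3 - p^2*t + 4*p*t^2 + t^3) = p^2 - t^2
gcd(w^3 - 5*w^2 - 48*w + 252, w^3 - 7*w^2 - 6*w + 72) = w - 6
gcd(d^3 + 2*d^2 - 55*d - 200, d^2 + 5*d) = d + 5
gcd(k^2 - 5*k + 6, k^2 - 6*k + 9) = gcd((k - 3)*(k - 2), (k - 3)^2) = k - 3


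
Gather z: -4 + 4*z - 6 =4*z - 10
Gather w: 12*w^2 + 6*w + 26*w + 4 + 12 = 12*w^2 + 32*w + 16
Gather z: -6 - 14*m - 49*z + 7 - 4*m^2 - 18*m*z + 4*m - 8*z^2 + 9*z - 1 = -4*m^2 - 10*m - 8*z^2 + z*(-18*m - 40)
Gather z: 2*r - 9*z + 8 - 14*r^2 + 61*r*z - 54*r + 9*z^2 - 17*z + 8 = -14*r^2 - 52*r + 9*z^2 + z*(61*r - 26) + 16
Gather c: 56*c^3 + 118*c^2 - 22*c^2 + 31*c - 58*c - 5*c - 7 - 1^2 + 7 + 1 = 56*c^3 + 96*c^2 - 32*c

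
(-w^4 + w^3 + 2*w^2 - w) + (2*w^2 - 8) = -w^4 + w^3 + 4*w^2 - w - 8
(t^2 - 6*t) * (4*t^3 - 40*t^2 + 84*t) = 4*t^5 - 64*t^4 + 324*t^3 - 504*t^2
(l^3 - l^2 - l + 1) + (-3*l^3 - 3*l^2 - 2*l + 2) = -2*l^3 - 4*l^2 - 3*l + 3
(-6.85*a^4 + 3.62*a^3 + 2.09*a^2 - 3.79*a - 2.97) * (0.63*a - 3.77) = -4.3155*a^5 + 28.1051*a^4 - 12.3307*a^3 - 10.267*a^2 + 12.4172*a + 11.1969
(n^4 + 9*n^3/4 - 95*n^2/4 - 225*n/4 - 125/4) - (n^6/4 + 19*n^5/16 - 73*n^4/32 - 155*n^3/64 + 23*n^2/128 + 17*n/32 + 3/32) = -n^6/4 - 19*n^5/16 + 105*n^4/32 + 299*n^3/64 - 3063*n^2/128 - 1817*n/32 - 1003/32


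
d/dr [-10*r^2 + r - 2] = 1 - 20*r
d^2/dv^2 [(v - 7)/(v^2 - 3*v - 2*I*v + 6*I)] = 2*((v - 7)*(-2*v + 3 + 2*I)^2 + (-3*v + 10 + 2*I)*(v^2 - 3*v - 2*I*v + 6*I))/(v^2 - 3*v - 2*I*v + 6*I)^3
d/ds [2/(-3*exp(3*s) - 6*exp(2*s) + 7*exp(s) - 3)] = (18*exp(2*s) + 24*exp(s) - 14)*exp(s)/(3*exp(3*s) + 6*exp(2*s) - 7*exp(s) + 3)^2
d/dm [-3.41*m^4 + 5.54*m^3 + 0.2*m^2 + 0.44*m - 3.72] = -13.64*m^3 + 16.62*m^2 + 0.4*m + 0.44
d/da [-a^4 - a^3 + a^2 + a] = -4*a^3 - 3*a^2 + 2*a + 1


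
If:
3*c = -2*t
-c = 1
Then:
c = -1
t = 3/2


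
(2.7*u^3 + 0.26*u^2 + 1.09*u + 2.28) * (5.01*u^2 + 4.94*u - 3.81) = 13.527*u^5 + 14.6406*u^4 - 3.5417*u^3 + 15.8168*u^2 + 7.1103*u - 8.6868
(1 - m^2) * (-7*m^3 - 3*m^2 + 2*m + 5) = 7*m^5 + 3*m^4 - 9*m^3 - 8*m^2 + 2*m + 5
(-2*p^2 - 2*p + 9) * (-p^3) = 2*p^5 + 2*p^4 - 9*p^3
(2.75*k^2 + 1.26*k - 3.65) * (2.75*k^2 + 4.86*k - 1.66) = 7.5625*k^4 + 16.83*k^3 - 8.4789*k^2 - 19.8306*k + 6.059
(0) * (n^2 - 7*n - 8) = 0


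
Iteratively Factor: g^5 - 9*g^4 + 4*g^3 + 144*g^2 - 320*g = (g - 4)*(g^4 - 5*g^3 - 16*g^2 + 80*g) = (g - 4)^2*(g^3 - g^2 - 20*g) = (g - 4)^2*(g + 4)*(g^2 - 5*g) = (g - 5)*(g - 4)^2*(g + 4)*(g)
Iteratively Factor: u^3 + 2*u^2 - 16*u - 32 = (u - 4)*(u^2 + 6*u + 8) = (u - 4)*(u + 2)*(u + 4)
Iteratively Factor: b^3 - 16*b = (b + 4)*(b^2 - 4*b) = b*(b + 4)*(b - 4)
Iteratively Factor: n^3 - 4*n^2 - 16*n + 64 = (n + 4)*(n^2 - 8*n + 16) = (n - 4)*(n + 4)*(n - 4)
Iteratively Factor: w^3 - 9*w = (w + 3)*(w^2 - 3*w) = (w - 3)*(w + 3)*(w)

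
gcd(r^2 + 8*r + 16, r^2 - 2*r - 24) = r + 4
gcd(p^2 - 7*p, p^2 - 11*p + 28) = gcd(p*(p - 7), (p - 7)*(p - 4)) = p - 7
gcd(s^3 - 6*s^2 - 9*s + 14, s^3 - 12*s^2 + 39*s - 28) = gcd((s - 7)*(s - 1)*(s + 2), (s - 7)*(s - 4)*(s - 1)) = s^2 - 8*s + 7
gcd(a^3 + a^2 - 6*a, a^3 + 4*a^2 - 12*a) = a^2 - 2*a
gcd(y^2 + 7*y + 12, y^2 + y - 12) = y + 4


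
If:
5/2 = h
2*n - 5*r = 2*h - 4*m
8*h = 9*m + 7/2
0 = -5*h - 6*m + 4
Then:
No Solution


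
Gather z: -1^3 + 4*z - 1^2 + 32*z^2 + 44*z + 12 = 32*z^2 + 48*z + 10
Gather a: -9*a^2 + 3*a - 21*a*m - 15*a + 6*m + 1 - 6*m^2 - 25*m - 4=-9*a^2 + a*(-21*m - 12) - 6*m^2 - 19*m - 3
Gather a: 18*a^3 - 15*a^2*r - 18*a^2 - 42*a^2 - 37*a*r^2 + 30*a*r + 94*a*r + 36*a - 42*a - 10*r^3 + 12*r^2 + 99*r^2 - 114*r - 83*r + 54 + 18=18*a^3 + a^2*(-15*r - 60) + a*(-37*r^2 + 124*r - 6) - 10*r^3 + 111*r^2 - 197*r + 72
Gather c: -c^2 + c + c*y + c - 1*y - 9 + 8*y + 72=-c^2 + c*(y + 2) + 7*y + 63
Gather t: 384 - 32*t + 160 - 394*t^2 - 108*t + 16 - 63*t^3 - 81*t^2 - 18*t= -63*t^3 - 475*t^2 - 158*t + 560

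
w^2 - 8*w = w*(w - 8)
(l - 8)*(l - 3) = l^2 - 11*l + 24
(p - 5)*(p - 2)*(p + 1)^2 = p^4 - 5*p^3 - 3*p^2 + 13*p + 10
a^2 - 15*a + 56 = (a - 8)*(a - 7)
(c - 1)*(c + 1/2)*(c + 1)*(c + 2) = c^4 + 5*c^3/2 - 5*c/2 - 1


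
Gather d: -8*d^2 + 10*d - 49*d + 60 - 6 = -8*d^2 - 39*d + 54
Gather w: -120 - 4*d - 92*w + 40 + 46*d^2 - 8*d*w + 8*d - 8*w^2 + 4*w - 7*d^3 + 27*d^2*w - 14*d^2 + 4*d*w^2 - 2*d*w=-7*d^3 + 32*d^2 + 4*d + w^2*(4*d - 8) + w*(27*d^2 - 10*d - 88) - 80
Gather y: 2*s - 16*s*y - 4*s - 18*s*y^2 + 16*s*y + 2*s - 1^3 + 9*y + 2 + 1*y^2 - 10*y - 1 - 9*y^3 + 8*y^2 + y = -9*y^3 + y^2*(9 - 18*s)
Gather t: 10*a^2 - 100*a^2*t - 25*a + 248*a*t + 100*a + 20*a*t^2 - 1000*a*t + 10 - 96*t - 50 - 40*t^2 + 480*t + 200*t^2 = 10*a^2 + 75*a + t^2*(20*a + 160) + t*(-100*a^2 - 752*a + 384) - 40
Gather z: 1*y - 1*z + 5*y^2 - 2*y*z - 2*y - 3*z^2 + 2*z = 5*y^2 - y - 3*z^2 + z*(1 - 2*y)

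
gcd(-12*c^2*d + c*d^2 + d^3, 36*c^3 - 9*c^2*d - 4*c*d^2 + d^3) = 3*c - d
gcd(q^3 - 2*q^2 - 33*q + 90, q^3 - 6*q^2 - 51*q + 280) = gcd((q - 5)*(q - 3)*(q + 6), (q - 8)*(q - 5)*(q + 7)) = q - 5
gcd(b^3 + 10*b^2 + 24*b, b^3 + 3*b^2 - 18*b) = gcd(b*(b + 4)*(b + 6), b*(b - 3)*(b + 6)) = b^2 + 6*b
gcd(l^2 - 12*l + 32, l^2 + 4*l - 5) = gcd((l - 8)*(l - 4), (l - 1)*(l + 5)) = 1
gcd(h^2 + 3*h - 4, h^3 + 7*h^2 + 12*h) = h + 4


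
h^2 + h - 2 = (h - 1)*(h + 2)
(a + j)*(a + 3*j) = a^2 + 4*a*j + 3*j^2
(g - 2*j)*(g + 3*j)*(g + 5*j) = g^3 + 6*g^2*j - g*j^2 - 30*j^3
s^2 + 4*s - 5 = (s - 1)*(s + 5)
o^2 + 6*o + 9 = (o + 3)^2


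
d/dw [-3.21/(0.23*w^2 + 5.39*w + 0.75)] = (1.4766*w + 17.3019)/(0.23*w^2 + 5.39*w + 0.75)^2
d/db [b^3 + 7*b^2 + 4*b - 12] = 3*b^2 + 14*b + 4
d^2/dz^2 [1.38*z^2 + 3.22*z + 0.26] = 2.76000000000000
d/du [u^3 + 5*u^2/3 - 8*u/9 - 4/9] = 3*u^2 + 10*u/3 - 8/9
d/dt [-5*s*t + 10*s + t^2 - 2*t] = -5*s + 2*t - 2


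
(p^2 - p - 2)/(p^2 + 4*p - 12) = (p + 1)/(p + 6)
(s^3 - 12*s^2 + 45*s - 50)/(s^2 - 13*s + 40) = (s^2 - 7*s + 10)/(s - 8)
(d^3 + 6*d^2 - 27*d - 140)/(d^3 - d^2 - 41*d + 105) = (d + 4)/(d - 3)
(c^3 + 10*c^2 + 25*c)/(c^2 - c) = (c^2 + 10*c + 25)/(c - 1)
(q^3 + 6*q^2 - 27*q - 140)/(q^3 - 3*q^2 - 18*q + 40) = (q + 7)/(q - 2)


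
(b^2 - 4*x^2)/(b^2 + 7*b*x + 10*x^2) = (b - 2*x)/(b + 5*x)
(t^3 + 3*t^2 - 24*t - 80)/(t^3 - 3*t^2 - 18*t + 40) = (t + 4)/(t - 2)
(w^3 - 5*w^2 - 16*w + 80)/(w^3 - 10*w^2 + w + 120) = (w^2 - 16)/(w^2 - 5*w - 24)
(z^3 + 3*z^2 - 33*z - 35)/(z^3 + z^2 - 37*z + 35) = (z + 1)/(z - 1)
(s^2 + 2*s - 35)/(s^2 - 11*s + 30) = (s + 7)/(s - 6)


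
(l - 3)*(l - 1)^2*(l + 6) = l^4 + l^3 - 23*l^2 + 39*l - 18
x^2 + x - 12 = (x - 3)*(x + 4)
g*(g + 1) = g^2 + g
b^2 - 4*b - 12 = (b - 6)*(b + 2)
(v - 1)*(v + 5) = v^2 + 4*v - 5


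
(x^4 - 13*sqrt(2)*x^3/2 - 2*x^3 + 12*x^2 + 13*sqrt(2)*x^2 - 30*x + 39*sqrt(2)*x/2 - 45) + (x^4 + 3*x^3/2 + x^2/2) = 2*x^4 - 13*sqrt(2)*x^3/2 - x^3/2 + 25*x^2/2 + 13*sqrt(2)*x^2 - 30*x + 39*sqrt(2)*x/2 - 45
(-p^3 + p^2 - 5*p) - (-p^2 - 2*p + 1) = -p^3 + 2*p^2 - 3*p - 1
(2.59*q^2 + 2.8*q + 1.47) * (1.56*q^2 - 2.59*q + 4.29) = 4.0404*q^4 - 2.3401*q^3 + 6.1523*q^2 + 8.2047*q + 6.3063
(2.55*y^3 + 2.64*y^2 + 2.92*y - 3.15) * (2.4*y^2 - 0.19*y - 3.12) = 6.12*y^5 + 5.8515*y^4 - 1.4496*y^3 - 16.3516*y^2 - 8.5119*y + 9.828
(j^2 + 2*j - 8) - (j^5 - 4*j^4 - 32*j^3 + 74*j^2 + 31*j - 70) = -j^5 + 4*j^4 + 32*j^3 - 73*j^2 - 29*j + 62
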